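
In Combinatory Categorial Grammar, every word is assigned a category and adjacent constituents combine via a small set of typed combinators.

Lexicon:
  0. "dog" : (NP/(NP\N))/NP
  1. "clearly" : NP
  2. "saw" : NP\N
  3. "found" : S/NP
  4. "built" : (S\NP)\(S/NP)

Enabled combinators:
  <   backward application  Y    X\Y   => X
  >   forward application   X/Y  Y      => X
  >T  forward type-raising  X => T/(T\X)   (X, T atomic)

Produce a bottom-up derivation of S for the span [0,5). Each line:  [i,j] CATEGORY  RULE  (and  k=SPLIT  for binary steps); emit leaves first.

[0,5] S   <
  [0,3] NP   >
    [0,2] NP/(NP\N)   >
      [0,1] "dog" : (NP/(NP\N))/NP
      [1,2] "clearly" : NP
    [2,3] "saw" : NP\N
  [3,5] S\NP   <
    [3,4] "found" : S/NP
    [4,5] "built" : (S\NP)\(S/NP)

[0,1] (NP/(NP\N))/NP  lex  "dog"
[1,2] NP  lex  "clearly"
[0,2] NP/(NP\N)  >  k=1
[2,3] NP\N  lex  "saw"
[0,3] NP  >  k=2
[3,4] S/NP  lex  "found"
[4,5] (S\NP)\(S/NP)  lex  "built"
[3,5] S\NP  <  k=4
[0,5] S  <  k=3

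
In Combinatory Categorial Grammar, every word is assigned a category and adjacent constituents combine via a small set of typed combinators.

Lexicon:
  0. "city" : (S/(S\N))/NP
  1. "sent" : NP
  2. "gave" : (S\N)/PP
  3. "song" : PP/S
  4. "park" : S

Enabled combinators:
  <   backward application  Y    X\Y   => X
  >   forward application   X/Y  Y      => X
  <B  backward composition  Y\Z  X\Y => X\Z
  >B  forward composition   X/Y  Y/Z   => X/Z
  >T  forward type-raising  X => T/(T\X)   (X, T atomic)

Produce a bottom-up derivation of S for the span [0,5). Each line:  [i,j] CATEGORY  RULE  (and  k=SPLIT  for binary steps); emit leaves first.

[0,1] (S/(S\N))/NP  lex  "city"
[1,2] NP  lex  "sent"
[0,2] S/(S\N)  >  k=1
[2,3] (S\N)/PP  lex  "gave"
[3,4] PP/S  lex  "song"
[4,5] S  lex  "park"
[3,5] PP  >  k=4
[2,5] S\N  >  k=3
[0,5] S  >  k=2

[0,5] S   >
  [0,2] S/(S\N)   >
    [0,1] "city" : (S/(S\N))/NP
    [1,2] "sent" : NP
  [2,5] S\N   >
    [2,3] "gave" : (S\N)/PP
    [3,5] PP   >
      [3,4] "song" : PP/S
      [4,5] "park" : S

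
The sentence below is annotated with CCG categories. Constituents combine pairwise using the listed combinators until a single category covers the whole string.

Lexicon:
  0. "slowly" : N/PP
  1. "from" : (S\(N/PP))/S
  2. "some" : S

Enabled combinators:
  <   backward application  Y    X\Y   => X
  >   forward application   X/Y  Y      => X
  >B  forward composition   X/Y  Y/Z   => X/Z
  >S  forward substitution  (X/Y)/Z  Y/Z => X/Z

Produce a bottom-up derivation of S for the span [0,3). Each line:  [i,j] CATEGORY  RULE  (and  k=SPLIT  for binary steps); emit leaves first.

[0,1] N/PP  lex  "slowly"
[1,2] (S\(N/PP))/S  lex  "from"
[2,3] S  lex  "some"
[1,3] S\(N/PP)  >  k=2
[0,3] S  <  k=1

[0,3] S   <
  [0,1] "slowly" : N/PP
  [1,3] S\(N/PP)   >
    [1,2] "from" : (S\(N/PP))/S
    [2,3] "some" : S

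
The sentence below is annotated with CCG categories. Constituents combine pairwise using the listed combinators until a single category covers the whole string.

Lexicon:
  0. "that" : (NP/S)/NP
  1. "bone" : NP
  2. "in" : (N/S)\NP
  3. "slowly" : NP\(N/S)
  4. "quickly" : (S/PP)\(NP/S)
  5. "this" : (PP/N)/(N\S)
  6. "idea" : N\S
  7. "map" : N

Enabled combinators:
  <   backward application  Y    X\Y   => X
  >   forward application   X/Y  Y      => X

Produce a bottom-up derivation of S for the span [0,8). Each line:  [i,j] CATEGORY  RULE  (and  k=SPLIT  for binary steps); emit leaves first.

[0,8] S   >
  [0,5] S/PP   <
    [0,4] NP/S   >
      [0,1] "that" : (NP/S)/NP
      [1,4] NP   <
        [1,3] N/S   <
          [1,2] "bone" : NP
          [2,3] "in" : (N/S)\NP
        [3,4] "slowly" : NP\(N/S)
    [4,5] "quickly" : (S/PP)\(NP/S)
  [5,8] PP   >
    [5,7] PP/N   >
      [5,6] "this" : (PP/N)/(N\S)
      [6,7] "idea" : N\S
    [7,8] "map" : N

[0,1] (NP/S)/NP  lex  "that"
[1,2] NP  lex  "bone"
[2,3] (N/S)\NP  lex  "in"
[1,3] N/S  <  k=2
[3,4] NP\(N/S)  lex  "slowly"
[1,4] NP  <  k=3
[0,4] NP/S  >  k=1
[4,5] (S/PP)\(NP/S)  lex  "quickly"
[0,5] S/PP  <  k=4
[5,6] (PP/N)/(N\S)  lex  "this"
[6,7] N\S  lex  "idea"
[5,7] PP/N  >  k=6
[7,8] N  lex  "map"
[5,8] PP  >  k=7
[0,8] S  >  k=5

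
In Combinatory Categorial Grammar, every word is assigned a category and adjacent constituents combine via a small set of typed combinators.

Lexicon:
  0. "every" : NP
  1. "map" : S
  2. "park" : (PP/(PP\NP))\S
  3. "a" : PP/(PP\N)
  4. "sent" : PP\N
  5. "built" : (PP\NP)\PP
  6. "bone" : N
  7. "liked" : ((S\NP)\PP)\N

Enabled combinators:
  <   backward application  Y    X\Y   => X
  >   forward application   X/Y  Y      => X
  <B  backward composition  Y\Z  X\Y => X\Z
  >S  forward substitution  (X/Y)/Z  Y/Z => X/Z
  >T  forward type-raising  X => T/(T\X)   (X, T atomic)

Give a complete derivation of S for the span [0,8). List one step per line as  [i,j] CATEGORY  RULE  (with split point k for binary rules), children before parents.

[0,1] NP  lex  "every"
[0,1] S/(S\NP)  >T
[1,2] S  lex  "map"
[2,3] (PP/(PP\NP))\S  lex  "park"
[1,3] PP/(PP\NP)  <  k=2
[3,4] PP/(PP\N)  lex  "a"
[4,5] PP\N  lex  "sent"
[3,5] PP  >  k=4
[5,6] (PP\NP)\PP  lex  "built"
[3,6] PP\NP  <  k=5
[1,6] PP  >  k=3
[6,7] N  lex  "bone"
[7,8] ((S\NP)\PP)\N  lex  "liked"
[6,8] (S\NP)\PP  <  k=7
[1,8] S\NP  <  k=6
[0,8] S  >  k=1

[0,8] S   >
  [0,1] S/(S\NP)   >T
    [0,1] "every" : NP
  [1,8] S\NP   <
    [1,6] PP   >
      [1,3] PP/(PP\NP)   <
        [1,2] "map" : S
        [2,3] "park" : (PP/(PP\NP))\S
      [3,6] PP\NP   <
        [3,5] PP   >
          [3,4] "a" : PP/(PP\N)
          [4,5] "sent" : PP\N
        [5,6] "built" : (PP\NP)\PP
    [6,8] (S\NP)\PP   <
      [6,7] "bone" : N
      [7,8] "liked" : ((S\NP)\PP)\N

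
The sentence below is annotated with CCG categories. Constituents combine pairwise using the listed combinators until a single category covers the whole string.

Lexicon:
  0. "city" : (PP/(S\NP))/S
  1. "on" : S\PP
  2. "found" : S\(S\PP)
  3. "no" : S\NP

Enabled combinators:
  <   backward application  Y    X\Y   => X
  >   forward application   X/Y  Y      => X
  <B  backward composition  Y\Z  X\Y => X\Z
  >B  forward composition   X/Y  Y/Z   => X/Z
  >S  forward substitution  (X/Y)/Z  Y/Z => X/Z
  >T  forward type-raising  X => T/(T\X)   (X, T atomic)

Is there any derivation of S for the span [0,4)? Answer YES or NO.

(PP/(S\NP))/S S\PP S\(S\PP) S\NP
CKY chart[0,4] = {N/(N\PP), NP/(NP\PP), PP, PP/(PP\PP), S/(S\PP)}; S ∉ chart

NO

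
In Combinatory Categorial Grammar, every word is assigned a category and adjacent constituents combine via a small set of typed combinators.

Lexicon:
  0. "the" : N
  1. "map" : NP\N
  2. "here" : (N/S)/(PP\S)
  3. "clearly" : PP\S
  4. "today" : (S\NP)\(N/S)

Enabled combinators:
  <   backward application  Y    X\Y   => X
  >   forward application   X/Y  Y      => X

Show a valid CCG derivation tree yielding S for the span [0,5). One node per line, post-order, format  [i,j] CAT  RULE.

[0,1] N  lex  "the"
[1,2] NP\N  lex  "map"
[0,2] NP  <  k=1
[2,3] (N/S)/(PP\S)  lex  "here"
[3,4] PP\S  lex  "clearly"
[2,4] N/S  >  k=3
[4,5] (S\NP)\(N/S)  lex  "today"
[2,5] S\NP  <  k=4
[0,5] S  <  k=2

[0,5] S   <
  [0,2] NP   <
    [0,1] "the" : N
    [1,2] "map" : NP\N
  [2,5] S\NP   <
    [2,4] N/S   >
      [2,3] "here" : (N/S)/(PP\S)
      [3,4] "clearly" : PP\S
    [4,5] "today" : (S\NP)\(N/S)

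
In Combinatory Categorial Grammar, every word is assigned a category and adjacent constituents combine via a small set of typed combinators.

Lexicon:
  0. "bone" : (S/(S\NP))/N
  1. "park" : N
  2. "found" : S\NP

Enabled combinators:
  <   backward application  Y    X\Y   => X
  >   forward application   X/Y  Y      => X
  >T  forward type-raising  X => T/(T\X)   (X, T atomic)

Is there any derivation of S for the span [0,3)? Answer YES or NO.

YES

[0,3] S   >
  [0,2] S/(S\NP)   >
    [0,1] "bone" : (S/(S\NP))/N
    [1,2] "park" : N
  [2,3] "found" : S\NP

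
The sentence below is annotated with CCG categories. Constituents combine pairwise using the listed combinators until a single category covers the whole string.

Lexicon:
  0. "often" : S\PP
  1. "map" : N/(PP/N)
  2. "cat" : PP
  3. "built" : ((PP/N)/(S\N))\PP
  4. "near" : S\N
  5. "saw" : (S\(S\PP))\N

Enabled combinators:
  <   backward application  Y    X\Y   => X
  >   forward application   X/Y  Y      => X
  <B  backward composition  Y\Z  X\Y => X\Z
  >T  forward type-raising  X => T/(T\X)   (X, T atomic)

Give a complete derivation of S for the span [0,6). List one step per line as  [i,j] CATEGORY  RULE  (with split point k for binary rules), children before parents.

[0,6] S   <
  [0,1] "often" : S\PP
  [1,6] S\(S\PP)   <
    [1,5] N   >
      [1,2] "map" : N/(PP/N)
      [2,5] PP/N   >
        [2,4] (PP/N)/(S\N)   <
          [2,3] "cat" : PP
          [3,4] "built" : ((PP/N)/(S\N))\PP
        [4,5] "near" : S\N
    [5,6] "saw" : (S\(S\PP))\N

[0,1] S\PP  lex  "often"
[1,2] N/(PP/N)  lex  "map"
[2,3] PP  lex  "cat"
[3,4] ((PP/N)/(S\N))\PP  lex  "built"
[2,4] (PP/N)/(S\N)  <  k=3
[4,5] S\N  lex  "near"
[2,5] PP/N  >  k=4
[1,5] N  >  k=2
[5,6] (S\(S\PP))\N  lex  "saw"
[1,6] S\(S\PP)  <  k=5
[0,6] S  <  k=1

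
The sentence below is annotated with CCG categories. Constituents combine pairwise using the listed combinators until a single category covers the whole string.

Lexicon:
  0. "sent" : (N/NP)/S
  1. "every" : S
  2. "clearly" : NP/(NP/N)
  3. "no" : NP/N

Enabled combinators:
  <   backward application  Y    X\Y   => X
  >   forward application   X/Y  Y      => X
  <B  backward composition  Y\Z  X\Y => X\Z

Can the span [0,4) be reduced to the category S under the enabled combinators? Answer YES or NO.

(N/NP)/S S NP/(NP/N) NP/N
CKY chart[0,4] = {N}; S ∉ chart

NO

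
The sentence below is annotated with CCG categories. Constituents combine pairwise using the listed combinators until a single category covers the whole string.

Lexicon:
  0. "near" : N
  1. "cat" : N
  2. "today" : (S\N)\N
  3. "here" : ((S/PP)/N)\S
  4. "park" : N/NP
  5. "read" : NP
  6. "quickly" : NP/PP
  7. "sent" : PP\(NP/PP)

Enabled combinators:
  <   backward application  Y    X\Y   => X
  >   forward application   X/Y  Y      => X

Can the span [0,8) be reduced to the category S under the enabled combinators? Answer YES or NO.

[0,8] S   >
  [0,6] S/PP   >
    [0,4] (S/PP)/N   <
      [0,3] S   <
        [0,1] "near" : N
        [1,3] S\N   <
          [1,2] "cat" : N
          [2,3] "today" : (S\N)\N
      [3,4] "here" : ((S/PP)/N)\S
    [4,6] N   >
      [4,5] "park" : N/NP
      [5,6] "read" : NP
  [6,8] PP   <
    [6,7] "quickly" : NP/PP
    [7,8] "sent" : PP\(NP/PP)

YES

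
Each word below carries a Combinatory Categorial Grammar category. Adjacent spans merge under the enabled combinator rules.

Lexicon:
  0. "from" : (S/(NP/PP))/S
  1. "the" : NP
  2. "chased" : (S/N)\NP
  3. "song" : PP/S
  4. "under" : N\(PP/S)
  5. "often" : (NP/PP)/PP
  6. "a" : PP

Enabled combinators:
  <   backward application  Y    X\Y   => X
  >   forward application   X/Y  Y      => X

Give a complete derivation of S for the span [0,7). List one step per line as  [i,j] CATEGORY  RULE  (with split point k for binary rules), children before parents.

[0,7] S   >
  [0,5] S/(NP/PP)   >
    [0,1] "from" : (S/(NP/PP))/S
    [1,5] S   >
      [1,3] S/N   <
        [1,2] "the" : NP
        [2,3] "chased" : (S/N)\NP
      [3,5] N   <
        [3,4] "song" : PP/S
        [4,5] "under" : N\(PP/S)
  [5,7] NP/PP   >
    [5,6] "often" : (NP/PP)/PP
    [6,7] "a" : PP

[0,1] (S/(NP/PP))/S  lex  "from"
[1,2] NP  lex  "the"
[2,3] (S/N)\NP  lex  "chased"
[1,3] S/N  <  k=2
[3,4] PP/S  lex  "song"
[4,5] N\(PP/S)  lex  "under"
[3,5] N  <  k=4
[1,5] S  >  k=3
[0,5] S/(NP/PP)  >  k=1
[5,6] (NP/PP)/PP  lex  "often"
[6,7] PP  lex  "a"
[5,7] NP/PP  >  k=6
[0,7] S  >  k=5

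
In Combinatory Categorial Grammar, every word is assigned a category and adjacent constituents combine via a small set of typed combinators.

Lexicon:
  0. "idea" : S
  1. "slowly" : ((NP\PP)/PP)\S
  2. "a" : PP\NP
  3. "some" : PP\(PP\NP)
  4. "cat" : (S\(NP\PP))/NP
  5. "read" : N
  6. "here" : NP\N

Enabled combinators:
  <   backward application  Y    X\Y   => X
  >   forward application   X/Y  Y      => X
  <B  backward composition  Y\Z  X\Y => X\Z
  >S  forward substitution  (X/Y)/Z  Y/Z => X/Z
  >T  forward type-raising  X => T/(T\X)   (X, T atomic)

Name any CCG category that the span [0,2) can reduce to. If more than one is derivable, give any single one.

(NP\PP)/PP

[0,7] S   <
  [0,4] NP\PP   >
    [0,2] (NP\PP)/PP   <
      [0,1] "idea" : S
      [1,2] "slowly" : ((NP\PP)/PP)\S
    [2,4] PP   <
      [2,3] "a" : PP\NP
      [3,4] "some" : PP\(PP\NP)
  [4,7] S\(NP\PP)   >
    [4,5] "cat" : (S\(NP\PP))/NP
    [5,7] NP   >
      [5,6] NP/(NP\N)   >T
        [5,6] "read" : N
      [6,7] "here" : NP\N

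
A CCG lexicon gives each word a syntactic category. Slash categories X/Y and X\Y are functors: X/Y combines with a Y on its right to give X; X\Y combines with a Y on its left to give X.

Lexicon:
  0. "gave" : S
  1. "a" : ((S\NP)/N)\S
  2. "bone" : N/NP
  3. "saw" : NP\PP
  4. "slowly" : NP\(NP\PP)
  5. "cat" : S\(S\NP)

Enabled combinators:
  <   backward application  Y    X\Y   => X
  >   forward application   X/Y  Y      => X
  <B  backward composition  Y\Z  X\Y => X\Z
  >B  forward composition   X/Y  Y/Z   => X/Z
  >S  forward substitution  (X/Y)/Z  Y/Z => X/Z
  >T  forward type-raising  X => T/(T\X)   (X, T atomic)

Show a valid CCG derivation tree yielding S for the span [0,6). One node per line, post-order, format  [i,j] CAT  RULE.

[0,6] S   <
  [0,5] S\NP   >
    [0,2] (S\NP)/N   <
      [0,1] "gave" : S
      [1,2] "a" : ((S\NP)/N)\S
    [2,5] N   >
      [2,3] "bone" : N/NP
      [3,5] NP   <
        [3,4] "saw" : NP\PP
        [4,5] "slowly" : NP\(NP\PP)
  [5,6] "cat" : S\(S\NP)

[0,1] S  lex  "gave"
[1,2] ((S\NP)/N)\S  lex  "a"
[0,2] (S\NP)/N  <  k=1
[2,3] N/NP  lex  "bone"
[3,4] NP\PP  lex  "saw"
[4,5] NP\(NP\PP)  lex  "slowly"
[3,5] NP  <  k=4
[2,5] N  >  k=3
[0,5] S\NP  >  k=2
[5,6] S\(S\NP)  lex  "cat"
[0,6] S  <  k=5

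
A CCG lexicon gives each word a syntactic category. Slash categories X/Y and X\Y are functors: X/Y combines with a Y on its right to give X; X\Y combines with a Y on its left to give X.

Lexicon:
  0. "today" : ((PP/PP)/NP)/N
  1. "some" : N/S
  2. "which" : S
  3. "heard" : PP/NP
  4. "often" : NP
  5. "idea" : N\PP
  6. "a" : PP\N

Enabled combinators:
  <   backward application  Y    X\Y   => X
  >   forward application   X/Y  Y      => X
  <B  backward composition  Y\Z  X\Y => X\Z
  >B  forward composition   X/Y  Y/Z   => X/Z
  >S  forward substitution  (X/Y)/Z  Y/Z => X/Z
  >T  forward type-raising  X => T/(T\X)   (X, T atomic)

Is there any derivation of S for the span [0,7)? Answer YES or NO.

NO

((PP/PP)/NP)/N N/S S PP/NP NP N\PP PP\N
CKY chart[0,7] = {(PP/PP)/(NP\PP), N/(N\PP), NP/(NP\PP), PP, PP/(PP\PP), S/(S\PP)}; S ∉ chart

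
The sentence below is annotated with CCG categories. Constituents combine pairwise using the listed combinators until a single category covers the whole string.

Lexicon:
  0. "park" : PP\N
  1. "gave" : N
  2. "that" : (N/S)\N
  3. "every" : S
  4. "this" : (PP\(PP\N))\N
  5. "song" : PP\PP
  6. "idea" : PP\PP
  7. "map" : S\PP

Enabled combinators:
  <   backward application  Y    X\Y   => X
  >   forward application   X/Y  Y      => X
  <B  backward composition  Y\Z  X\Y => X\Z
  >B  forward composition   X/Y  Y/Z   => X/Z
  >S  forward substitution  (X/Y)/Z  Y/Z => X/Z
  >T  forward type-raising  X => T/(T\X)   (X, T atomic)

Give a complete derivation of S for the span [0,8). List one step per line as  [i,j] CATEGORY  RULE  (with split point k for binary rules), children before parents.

[0,1] PP\N  lex  "park"
[1,2] N  lex  "gave"
[2,3] (N/S)\N  lex  "that"
[1,3] N/S  <  k=2
[3,4] S  lex  "every"
[1,4] N  >  k=3
[4,5] (PP\(PP\N))\N  lex  "this"
[1,5] PP\(PP\N)  <  k=4
[0,5] PP  <  k=1
[5,6] PP\PP  lex  "song"
[6,7] PP\PP  lex  "idea"
[7,8] S\PP  lex  "map"
[6,8] S\PP  <B  k=7
[5,8] S\PP  <B  k=6
[0,8] S  <  k=5

[0,8] S   <
  [0,5] PP   <
    [0,1] "park" : PP\N
    [1,5] PP\(PP\N)   <
      [1,4] N   >
        [1,3] N/S   <
          [1,2] "gave" : N
          [2,3] "that" : (N/S)\N
        [3,4] "every" : S
      [4,5] "this" : (PP\(PP\N))\N
  [5,8] S\PP   <B
    [5,6] "song" : PP\PP
    [6,8] S\PP   <B
      [6,7] "idea" : PP\PP
      [7,8] "map" : S\PP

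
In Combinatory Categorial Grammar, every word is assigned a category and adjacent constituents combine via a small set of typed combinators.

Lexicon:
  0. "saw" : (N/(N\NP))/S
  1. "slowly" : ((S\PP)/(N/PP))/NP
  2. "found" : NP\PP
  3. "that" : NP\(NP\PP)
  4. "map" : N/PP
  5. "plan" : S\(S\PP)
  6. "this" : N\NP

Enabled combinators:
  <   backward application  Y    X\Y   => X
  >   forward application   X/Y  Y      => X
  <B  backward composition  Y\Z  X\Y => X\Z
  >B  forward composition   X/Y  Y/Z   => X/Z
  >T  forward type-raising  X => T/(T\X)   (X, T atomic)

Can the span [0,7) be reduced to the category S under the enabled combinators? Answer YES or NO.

(N/(N\NP))/S ((S\PP)/(N/PP))/NP NP\PP NP\(NP\PP) N/PP S\(S\PP) N\NP
CKY chart[0,7] = {N, N/(N\N), NP/(NP\N), PP/(PP\N), S/(S\N)}; S ∉ chart

NO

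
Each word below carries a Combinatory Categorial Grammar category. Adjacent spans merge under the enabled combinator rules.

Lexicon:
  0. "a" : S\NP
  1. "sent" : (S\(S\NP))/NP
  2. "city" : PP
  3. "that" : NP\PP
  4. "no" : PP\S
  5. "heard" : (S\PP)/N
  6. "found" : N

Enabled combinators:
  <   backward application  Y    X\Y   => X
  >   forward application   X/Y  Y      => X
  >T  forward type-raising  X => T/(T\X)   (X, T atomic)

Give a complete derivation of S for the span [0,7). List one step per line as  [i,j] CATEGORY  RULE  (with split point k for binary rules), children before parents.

[0,1] S\NP  lex  "a"
[1,2] (S\(S\NP))/NP  lex  "sent"
[2,3] PP  lex  "city"
[3,4] NP\PP  lex  "that"
[2,4] NP  <  k=3
[1,4] S\(S\NP)  >  k=2
[0,4] S  <  k=1
[4,5] PP\S  lex  "no"
[0,5] PP  <  k=4
[5,6] (S\PP)/N  lex  "heard"
[6,7] N  lex  "found"
[5,7] S\PP  >  k=6
[0,7] S  <  k=5

[0,7] S   <
  [0,5] PP   <
    [0,4] S   <
      [0,1] "a" : S\NP
      [1,4] S\(S\NP)   >
        [1,2] "sent" : (S\(S\NP))/NP
        [2,4] NP   <
          [2,3] "city" : PP
          [3,4] "that" : NP\PP
    [4,5] "no" : PP\S
  [5,7] S\PP   >
    [5,6] "heard" : (S\PP)/N
    [6,7] "found" : N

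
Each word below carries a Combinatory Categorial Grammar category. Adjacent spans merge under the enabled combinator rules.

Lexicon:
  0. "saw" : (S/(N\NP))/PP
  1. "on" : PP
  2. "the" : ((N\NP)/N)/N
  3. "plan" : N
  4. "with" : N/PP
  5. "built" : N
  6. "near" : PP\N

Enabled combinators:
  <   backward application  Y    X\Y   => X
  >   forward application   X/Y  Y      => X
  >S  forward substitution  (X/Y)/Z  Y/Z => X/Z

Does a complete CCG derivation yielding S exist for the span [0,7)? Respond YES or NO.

[0,7] S   >
  [0,2] S/(N\NP)   >
    [0,1] "saw" : (S/(N\NP))/PP
    [1,2] "on" : PP
  [2,7] N\NP   >
    [2,4] (N\NP)/N   >
      [2,3] "the" : ((N\NP)/N)/N
      [3,4] "plan" : N
    [4,7] N   >
      [4,5] "with" : N/PP
      [5,7] PP   <
        [5,6] "built" : N
        [6,7] "near" : PP\N

YES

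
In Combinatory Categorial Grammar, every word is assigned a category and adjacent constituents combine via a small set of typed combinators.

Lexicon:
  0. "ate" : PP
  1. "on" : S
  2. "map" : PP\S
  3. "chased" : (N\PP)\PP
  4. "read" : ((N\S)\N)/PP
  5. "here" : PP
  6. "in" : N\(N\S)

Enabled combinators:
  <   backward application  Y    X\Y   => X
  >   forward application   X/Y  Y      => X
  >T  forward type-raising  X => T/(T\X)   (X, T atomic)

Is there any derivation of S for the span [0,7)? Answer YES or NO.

NO

PP S PP\S (N\PP)\PP ((N\S)\N)/PP PP N\(N\S)
CKY chart[0,7] = {N, N/(N\N), NP/(NP\N), PP/(PP\N), S/(S\N)}; S ∉ chart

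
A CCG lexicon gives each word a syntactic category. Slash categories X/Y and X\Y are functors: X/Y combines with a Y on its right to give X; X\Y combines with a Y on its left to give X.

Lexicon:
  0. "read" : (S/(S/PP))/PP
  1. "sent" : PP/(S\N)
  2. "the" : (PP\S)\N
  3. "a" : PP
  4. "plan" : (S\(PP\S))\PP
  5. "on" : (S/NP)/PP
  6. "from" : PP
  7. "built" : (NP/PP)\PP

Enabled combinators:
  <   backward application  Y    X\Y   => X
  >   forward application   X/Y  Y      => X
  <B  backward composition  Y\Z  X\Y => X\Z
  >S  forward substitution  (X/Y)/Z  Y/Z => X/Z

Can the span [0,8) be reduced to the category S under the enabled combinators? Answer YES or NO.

[0,8] S   >
  [0,5] S/(S/PP)   >
    [0,1] "read" : (S/(S/PP))/PP
    [1,5] PP   >
      [1,2] "sent" : PP/(S\N)
      [2,5] S\N   <B
        [2,3] "the" : (PP\S)\N
        [3,5] S\(PP\S)   <
          [3,4] "a" : PP
          [4,5] "plan" : (S\(PP\S))\PP
  [5,8] S/PP   >S
    [5,6] "on" : (S/NP)/PP
    [6,8] NP/PP   <
      [6,7] "from" : PP
      [7,8] "built" : (NP/PP)\PP

YES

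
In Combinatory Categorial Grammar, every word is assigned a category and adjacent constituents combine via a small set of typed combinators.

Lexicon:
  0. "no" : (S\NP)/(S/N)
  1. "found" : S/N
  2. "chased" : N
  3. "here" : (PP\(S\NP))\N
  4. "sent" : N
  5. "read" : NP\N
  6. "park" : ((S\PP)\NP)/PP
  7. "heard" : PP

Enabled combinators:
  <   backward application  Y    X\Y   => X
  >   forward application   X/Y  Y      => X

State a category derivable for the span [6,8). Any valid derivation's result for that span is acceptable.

[0,8] S   <
  [0,4] PP   <
    [0,2] S\NP   >
      [0,1] "no" : (S\NP)/(S/N)
      [1,2] "found" : S/N
    [2,4] PP\(S\NP)   <
      [2,3] "chased" : N
      [3,4] "here" : (PP\(S\NP))\N
  [4,8] S\PP   <
    [4,6] NP   <
      [4,5] "sent" : N
      [5,6] "read" : NP\N
    [6,8] (S\PP)\NP   >
      [6,7] "park" : ((S\PP)\NP)/PP
      [7,8] "heard" : PP

(S\PP)\NP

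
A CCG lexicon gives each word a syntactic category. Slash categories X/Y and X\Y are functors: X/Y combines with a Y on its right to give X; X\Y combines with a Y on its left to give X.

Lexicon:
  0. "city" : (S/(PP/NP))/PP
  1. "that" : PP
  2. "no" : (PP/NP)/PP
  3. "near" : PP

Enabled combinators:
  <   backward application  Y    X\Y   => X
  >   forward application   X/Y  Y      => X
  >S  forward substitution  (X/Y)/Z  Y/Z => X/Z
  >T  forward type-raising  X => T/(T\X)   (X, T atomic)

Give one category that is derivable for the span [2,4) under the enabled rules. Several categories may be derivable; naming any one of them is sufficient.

PP/NP

[0,4] S   >
  [0,2] S/(PP/NP)   >
    [0,1] "city" : (S/(PP/NP))/PP
    [1,2] "that" : PP
  [2,4] PP/NP   >
    [2,3] "no" : (PP/NP)/PP
    [3,4] "near" : PP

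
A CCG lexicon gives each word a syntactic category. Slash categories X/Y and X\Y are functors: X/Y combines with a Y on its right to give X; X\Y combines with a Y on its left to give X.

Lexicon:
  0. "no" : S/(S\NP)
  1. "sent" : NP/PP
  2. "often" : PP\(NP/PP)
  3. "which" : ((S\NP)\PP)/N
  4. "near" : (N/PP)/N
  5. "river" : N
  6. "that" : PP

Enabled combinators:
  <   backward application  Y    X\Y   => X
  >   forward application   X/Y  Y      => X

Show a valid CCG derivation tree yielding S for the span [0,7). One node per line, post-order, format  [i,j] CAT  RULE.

[0,1] S/(S\NP)  lex  "no"
[1,2] NP/PP  lex  "sent"
[2,3] PP\(NP/PP)  lex  "often"
[1,3] PP  <  k=2
[3,4] ((S\NP)\PP)/N  lex  "which"
[4,5] (N/PP)/N  lex  "near"
[5,6] N  lex  "river"
[4,6] N/PP  >  k=5
[6,7] PP  lex  "that"
[4,7] N  >  k=6
[3,7] (S\NP)\PP  >  k=4
[1,7] S\NP  <  k=3
[0,7] S  >  k=1

[0,7] S   >
  [0,1] "no" : S/(S\NP)
  [1,7] S\NP   <
    [1,3] PP   <
      [1,2] "sent" : NP/PP
      [2,3] "often" : PP\(NP/PP)
    [3,7] (S\NP)\PP   >
      [3,4] "which" : ((S\NP)\PP)/N
      [4,7] N   >
        [4,6] N/PP   >
          [4,5] "near" : (N/PP)/N
          [5,6] "river" : N
        [6,7] "that" : PP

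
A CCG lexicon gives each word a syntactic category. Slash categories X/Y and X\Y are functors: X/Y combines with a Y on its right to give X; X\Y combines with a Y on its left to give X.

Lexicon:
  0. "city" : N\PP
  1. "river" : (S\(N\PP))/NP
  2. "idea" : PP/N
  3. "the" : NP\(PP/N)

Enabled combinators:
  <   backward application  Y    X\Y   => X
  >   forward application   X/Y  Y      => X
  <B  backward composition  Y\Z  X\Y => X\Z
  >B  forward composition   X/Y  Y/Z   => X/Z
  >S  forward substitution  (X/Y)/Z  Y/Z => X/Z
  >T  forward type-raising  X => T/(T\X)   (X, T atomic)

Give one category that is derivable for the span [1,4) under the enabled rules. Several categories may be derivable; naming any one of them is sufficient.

[0,4] S   <
  [0,1] "city" : N\PP
  [1,4] S\(N\PP)   >
    [1,2] "river" : (S\(N\PP))/NP
    [2,4] NP   <
      [2,3] "idea" : PP/N
      [3,4] "the" : NP\(PP/N)

S\(N\PP)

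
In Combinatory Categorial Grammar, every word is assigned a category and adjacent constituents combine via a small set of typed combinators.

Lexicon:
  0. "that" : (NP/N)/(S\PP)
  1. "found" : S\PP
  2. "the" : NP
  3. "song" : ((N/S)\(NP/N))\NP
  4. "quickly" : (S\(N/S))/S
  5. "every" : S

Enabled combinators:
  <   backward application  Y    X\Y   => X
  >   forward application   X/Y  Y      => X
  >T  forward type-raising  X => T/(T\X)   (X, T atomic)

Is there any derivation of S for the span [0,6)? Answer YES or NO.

YES

[0,6] S   <
  [0,4] N/S   <
    [0,2] NP/N   >
      [0,1] "that" : (NP/N)/(S\PP)
      [1,2] "found" : S\PP
    [2,4] (N/S)\(NP/N)   <
      [2,3] "the" : NP
      [3,4] "song" : ((N/S)\(NP/N))\NP
  [4,6] S\(N/S)   >
    [4,5] "quickly" : (S\(N/S))/S
    [5,6] "every" : S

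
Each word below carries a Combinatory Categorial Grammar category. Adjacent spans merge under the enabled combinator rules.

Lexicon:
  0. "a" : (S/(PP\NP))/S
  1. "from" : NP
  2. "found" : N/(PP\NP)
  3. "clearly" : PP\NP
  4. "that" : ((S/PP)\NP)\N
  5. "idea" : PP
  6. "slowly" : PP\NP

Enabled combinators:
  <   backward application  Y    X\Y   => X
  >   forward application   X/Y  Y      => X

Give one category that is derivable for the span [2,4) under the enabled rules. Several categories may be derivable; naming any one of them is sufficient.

[0,7] S   >
  [0,6] S/(PP\NP)   >
    [0,1] "a" : (S/(PP\NP))/S
    [1,6] S   >
      [1,5] S/PP   <
        [1,2] "from" : NP
        [2,5] (S/PP)\NP   <
          [2,4] N   >
            [2,3] "found" : N/(PP\NP)
            [3,4] "clearly" : PP\NP
          [4,5] "that" : ((S/PP)\NP)\N
      [5,6] "idea" : PP
  [6,7] "slowly" : PP\NP

N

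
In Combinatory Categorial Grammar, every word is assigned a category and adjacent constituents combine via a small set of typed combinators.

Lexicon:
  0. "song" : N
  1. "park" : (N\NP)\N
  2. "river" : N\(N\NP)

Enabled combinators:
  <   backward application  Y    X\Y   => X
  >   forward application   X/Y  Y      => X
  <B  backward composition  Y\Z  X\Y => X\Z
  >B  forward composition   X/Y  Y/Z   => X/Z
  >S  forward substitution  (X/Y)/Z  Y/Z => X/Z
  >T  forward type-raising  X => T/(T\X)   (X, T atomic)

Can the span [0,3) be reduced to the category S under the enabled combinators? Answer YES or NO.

NO

N (N\NP)\N N\(N\NP)
CKY chart[0,3] = {N, N/(N\N), NP/(NP\N), PP/(PP\N), S/(S\N)}; S ∉ chart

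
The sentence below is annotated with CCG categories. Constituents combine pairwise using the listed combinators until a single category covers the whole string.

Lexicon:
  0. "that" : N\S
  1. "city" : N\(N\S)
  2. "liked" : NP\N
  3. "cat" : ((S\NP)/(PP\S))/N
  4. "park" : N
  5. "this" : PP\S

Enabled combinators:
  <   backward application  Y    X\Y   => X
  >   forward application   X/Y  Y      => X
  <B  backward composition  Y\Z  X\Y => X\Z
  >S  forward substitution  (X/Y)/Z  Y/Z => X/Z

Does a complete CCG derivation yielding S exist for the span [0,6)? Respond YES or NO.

[0,6] S   <
  [0,3] NP   <
    [0,2] N   <
      [0,1] "that" : N\S
      [1,2] "city" : N\(N\S)
    [2,3] "liked" : NP\N
  [3,6] S\NP   >
    [3,5] (S\NP)/(PP\S)   >
      [3,4] "cat" : ((S\NP)/(PP\S))/N
      [4,5] "park" : N
    [5,6] "this" : PP\S

YES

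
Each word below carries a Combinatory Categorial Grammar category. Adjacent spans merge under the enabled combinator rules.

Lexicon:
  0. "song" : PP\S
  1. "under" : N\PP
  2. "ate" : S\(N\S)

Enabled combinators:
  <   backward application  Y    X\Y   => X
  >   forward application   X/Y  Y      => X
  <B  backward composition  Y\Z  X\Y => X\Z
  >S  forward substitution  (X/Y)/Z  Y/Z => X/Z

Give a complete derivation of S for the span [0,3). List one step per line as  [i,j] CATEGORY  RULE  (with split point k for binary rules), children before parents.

[0,1] PP\S  lex  "song"
[1,2] N\PP  lex  "under"
[0,2] N\S  <B  k=1
[2,3] S\(N\S)  lex  "ate"
[0,3] S  <  k=2

[0,3] S   <
  [0,2] N\S   <B
    [0,1] "song" : PP\S
    [1,2] "under" : N\PP
  [2,3] "ate" : S\(N\S)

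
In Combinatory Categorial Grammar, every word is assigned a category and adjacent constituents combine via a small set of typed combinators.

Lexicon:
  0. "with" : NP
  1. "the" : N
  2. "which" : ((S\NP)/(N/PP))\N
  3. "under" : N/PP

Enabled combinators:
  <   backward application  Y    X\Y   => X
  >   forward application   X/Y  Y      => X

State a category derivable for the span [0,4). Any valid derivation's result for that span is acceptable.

[0,4] S   <
  [0,1] "with" : NP
  [1,4] S\NP   >
    [1,3] (S\NP)/(N/PP)   <
      [1,2] "the" : N
      [2,3] "which" : ((S\NP)/(N/PP))\N
    [3,4] "under" : N/PP

S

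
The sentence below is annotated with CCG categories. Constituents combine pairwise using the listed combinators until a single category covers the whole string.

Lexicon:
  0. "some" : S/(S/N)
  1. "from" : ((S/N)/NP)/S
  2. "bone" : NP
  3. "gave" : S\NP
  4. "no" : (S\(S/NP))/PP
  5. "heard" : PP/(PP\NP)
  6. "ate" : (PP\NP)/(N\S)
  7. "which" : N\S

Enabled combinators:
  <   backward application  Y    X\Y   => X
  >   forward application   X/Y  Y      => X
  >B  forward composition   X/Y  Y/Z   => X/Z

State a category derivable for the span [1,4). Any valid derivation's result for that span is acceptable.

(S/N)/NP

[0,8] S   <
  [0,4] S/NP   >B
    [0,1] "some" : S/(S/N)
    [1,4] (S/N)/NP   >
      [1,2] "from" : ((S/N)/NP)/S
      [2,4] S   <
        [2,3] "bone" : NP
        [3,4] "gave" : S\NP
  [4,8] S\(S/NP)   >
    [4,5] "no" : (S\(S/NP))/PP
    [5,8] PP   >
      [5,6] "heard" : PP/(PP\NP)
      [6,8] PP\NP   >
        [6,7] "ate" : (PP\NP)/(N\S)
        [7,8] "which" : N\S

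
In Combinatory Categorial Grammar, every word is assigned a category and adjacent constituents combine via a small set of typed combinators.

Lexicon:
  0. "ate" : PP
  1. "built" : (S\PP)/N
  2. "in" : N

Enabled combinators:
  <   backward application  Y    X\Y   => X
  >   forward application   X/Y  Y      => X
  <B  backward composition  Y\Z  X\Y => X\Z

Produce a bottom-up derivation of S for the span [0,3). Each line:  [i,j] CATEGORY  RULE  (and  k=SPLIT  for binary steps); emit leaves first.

[0,1] PP  lex  "ate"
[1,2] (S\PP)/N  lex  "built"
[2,3] N  lex  "in"
[1,3] S\PP  >  k=2
[0,3] S  <  k=1

[0,3] S   <
  [0,1] "ate" : PP
  [1,3] S\PP   >
    [1,2] "built" : (S\PP)/N
    [2,3] "in" : N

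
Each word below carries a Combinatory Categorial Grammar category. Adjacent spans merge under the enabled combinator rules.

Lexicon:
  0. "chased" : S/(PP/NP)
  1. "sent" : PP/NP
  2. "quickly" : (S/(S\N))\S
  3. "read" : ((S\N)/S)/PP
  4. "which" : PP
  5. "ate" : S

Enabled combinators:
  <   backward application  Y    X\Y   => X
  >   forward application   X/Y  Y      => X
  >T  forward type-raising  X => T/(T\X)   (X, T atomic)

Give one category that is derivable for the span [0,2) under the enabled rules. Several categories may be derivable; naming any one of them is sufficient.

S

[0,6] S   >
  [0,3] S/(S\N)   <
    [0,2] S   >
      [0,1] "chased" : S/(PP/NP)
      [1,2] "sent" : PP/NP
    [2,3] "quickly" : (S/(S\N))\S
  [3,6] S\N   >
    [3,5] (S\N)/S   >
      [3,4] "read" : ((S\N)/S)/PP
      [4,5] "which" : PP
    [5,6] "ate" : S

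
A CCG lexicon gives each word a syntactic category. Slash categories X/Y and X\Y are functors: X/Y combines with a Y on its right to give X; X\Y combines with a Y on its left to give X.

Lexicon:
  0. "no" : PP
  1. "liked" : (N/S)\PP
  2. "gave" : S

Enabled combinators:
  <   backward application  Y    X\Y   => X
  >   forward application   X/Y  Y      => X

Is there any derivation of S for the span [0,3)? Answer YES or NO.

PP (N/S)\PP S
CKY chart[0,3] = {N}; S ∉ chart

NO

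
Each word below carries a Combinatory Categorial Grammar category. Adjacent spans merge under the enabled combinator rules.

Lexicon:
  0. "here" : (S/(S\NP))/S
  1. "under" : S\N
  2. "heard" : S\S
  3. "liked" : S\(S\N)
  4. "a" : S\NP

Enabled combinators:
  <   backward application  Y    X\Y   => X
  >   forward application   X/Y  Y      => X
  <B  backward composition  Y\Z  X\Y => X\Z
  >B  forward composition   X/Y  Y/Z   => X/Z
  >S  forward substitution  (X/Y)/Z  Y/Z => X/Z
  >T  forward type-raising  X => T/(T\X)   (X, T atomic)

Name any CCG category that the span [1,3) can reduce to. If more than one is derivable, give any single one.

S\N

[0,5] S   >
  [0,4] S/(S\NP)   >
    [0,1] "here" : (S/(S\NP))/S
    [1,4] S   <
      [1,3] S\N   <B
        [1,2] "under" : S\N
        [2,3] "heard" : S\S
      [3,4] "liked" : S\(S\N)
  [4,5] "a" : S\NP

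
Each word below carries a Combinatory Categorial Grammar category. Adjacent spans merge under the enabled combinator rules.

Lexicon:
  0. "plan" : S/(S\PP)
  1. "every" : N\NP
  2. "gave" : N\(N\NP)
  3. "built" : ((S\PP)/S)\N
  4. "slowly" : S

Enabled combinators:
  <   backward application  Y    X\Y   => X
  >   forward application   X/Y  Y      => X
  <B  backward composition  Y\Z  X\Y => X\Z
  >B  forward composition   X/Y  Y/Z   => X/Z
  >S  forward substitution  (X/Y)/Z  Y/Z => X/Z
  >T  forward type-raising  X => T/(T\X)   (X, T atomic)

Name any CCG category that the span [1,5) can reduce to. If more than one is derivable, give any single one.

S\PP

[0,5] S   >
  [0,1] "plan" : S/(S\PP)
  [1,5] S\PP   >
    [1,4] (S\PP)/S   <
      [1,3] N   <
        [1,2] "every" : N\NP
        [2,3] "gave" : N\(N\NP)
      [3,4] "built" : ((S\PP)/S)\N
    [4,5] "slowly" : S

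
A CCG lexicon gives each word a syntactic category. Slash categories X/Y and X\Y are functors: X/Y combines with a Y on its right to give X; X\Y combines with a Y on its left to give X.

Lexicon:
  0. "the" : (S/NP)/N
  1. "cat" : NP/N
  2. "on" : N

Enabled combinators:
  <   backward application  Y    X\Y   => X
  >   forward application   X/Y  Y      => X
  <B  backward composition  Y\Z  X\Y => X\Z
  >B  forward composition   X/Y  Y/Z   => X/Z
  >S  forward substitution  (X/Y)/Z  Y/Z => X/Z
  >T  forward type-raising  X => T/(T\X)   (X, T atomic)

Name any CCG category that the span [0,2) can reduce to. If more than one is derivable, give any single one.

[0,3] S   >
  [0,2] S/N   >S
    [0,1] "the" : (S/NP)/N
    [1,2] "cat" : NP/N
  [2,3] "on" : N

S/N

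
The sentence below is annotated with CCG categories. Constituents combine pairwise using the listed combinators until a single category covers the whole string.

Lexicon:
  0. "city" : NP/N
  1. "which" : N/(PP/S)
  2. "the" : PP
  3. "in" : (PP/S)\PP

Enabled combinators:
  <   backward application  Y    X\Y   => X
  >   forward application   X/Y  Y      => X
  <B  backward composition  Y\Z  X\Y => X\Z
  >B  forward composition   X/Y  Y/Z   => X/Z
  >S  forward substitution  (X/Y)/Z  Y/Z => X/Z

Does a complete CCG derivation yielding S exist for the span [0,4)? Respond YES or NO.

NP/N N/(PP/S) PP (PP/S)\PP
CKY chart[0,4] = {NP}; S ∉ chart

NO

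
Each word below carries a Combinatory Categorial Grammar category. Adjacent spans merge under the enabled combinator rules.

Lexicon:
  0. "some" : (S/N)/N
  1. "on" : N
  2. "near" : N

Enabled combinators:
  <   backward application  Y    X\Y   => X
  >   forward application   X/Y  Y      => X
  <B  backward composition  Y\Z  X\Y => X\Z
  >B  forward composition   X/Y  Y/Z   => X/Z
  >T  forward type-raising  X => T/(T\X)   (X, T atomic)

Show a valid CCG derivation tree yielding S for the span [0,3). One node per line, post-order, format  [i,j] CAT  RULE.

[0,1] (S/N)/N  lex  "some"
[1,2] N  lex  "on"
[0,2] S/N  >  k=1
[2,3] N  lex  "near"
[0,3] S  >  k=2

[0,3] S   >
  [0,2] S/N   >
    [0,1] "some" : (S/N)/N
    [1,2] "on" : N
  [2,3] "near" : N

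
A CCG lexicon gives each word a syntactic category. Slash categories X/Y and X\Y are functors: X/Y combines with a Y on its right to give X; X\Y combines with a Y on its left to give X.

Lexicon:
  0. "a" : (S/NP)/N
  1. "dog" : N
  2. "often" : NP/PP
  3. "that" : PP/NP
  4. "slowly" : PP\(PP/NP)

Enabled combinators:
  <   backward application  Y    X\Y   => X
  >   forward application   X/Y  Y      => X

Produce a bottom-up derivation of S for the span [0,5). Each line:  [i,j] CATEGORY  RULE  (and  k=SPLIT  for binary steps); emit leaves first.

[0,5] S   >
  [0,2] S/NP   >
    [0,1] "a" : (S/NP)/N
    [1,2] "dog" : N
  [2,5] NP   >
    [2,3] "often" : NP/PP
    [3,5] PP   <
      [3,4] "that" : PP/NP
      [4,5] "slowly" : PP\(PP/NP)

[0,1] (S/NP)/N  lex  "a"
[1,2] N  lex  "dog"
[0,2] S/NP  >  k=1
[2,3] NP/PP  lex  "often"
[3,4] PP/NP  lex  "that"
[4,5] PP\(PP/NP)  lex  "slowly"
[3,5] PP  <  k=4
[2,5] NP  >  k=3
[0,5] S  >  k=2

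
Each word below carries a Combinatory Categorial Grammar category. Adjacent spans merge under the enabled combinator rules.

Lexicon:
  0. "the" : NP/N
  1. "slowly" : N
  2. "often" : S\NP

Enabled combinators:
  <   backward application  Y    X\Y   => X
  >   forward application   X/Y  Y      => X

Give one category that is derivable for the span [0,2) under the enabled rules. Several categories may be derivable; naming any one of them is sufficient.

[0,3] S   <
  [0,2] NP   >
    [0,1] "the" : NP/N
    [1,2] "slowly" : N
  [2,3] "often" : S\NP

NP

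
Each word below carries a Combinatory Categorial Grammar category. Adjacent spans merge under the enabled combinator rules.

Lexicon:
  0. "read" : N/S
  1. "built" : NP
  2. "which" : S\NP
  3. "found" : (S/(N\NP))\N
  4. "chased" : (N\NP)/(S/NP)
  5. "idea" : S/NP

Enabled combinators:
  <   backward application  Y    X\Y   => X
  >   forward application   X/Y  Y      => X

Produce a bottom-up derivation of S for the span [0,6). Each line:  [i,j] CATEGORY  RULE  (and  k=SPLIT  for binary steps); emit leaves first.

[0,1] N/S  lex  "read"
[1,2] NP  lex  "built"
[2,3] S\NP  lex  "which"
[1,3] S  <  k=2
[0,3] N  >  k=1
[3,4] (S/(N\NP))\N  lex  "found"
[0,4] S/(N\NP)  <  k=3
[4,5] (N\NP)/(S/NP)  lex  "chased"
[5,6] S/NP  lex  "idea"
[4,6] N\NP  >  k=5
[0,6] S  >  k=4

[0,6] S   >
  [0,4] S/(N\NP)   <
    [0,3] N   >
      [0,1] "read" : N/S
      [1,3] S   <
        [1,2] "built" : NP
        [2,3] "which" : S\NP
    [3,4] "found" : (S/(N\NP))\N
  [4,6] N\NP   >
    [4,5] "chased" : (N\NP)/(S/NP)
    [5,6] "idea" : S/NP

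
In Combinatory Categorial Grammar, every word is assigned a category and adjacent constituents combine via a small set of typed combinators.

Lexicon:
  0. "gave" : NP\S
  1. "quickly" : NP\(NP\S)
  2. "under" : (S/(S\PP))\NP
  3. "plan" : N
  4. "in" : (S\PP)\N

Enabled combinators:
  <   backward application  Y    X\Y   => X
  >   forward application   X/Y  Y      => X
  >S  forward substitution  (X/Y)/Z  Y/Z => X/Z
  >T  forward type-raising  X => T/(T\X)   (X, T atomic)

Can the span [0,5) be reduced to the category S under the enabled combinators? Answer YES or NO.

[0,5] S   >
  [0,3] S/(S\PP)   <
    [0,2] NP   <
      [0,1] "gave" : NP\S
      [1,2] "quickly" : NP\(NP\S)
    [2,3] "under" : (S/(S\PP))\NP
  [3,5] S\PP   <
    [3,4] "plan" : N
    [4,5] "in" : (S\PP)\N

YES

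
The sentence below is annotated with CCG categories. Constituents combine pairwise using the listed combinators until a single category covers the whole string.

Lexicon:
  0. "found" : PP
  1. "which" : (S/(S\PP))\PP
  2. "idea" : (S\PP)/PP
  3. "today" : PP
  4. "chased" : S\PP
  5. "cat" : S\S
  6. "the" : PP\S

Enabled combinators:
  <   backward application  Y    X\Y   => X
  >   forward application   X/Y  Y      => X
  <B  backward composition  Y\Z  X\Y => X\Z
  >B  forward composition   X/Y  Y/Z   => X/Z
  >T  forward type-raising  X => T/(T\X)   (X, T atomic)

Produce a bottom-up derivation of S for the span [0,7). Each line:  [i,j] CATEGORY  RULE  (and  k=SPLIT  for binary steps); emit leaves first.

[0,7] S   >
  [0,2] S/(S\PP)   <
    [0,1] "found" : PP
    [1,2] "which" : (S/(S\PP))\PP
  [2,7] S\PP   >
    [2,3] "idea" : (S\PP)/PP
    [3,7] PP   <
      [3,5] S   >
        [3,4] S/(S\PP)   >T
          [3,4] "today" : PP
        [4,5] "chased" : S\PP
      [5,7] PP\S   <B
        [5,6] "cat" : S\S
        [6,7] "the" : PP\S

[0,1] PP  lex  "found"
[1,2] (S/(S\PP))\PP  lex  "which"
[0,2] S/(S\PP)  <  k=1
[2,3] (S\PP)/PP  lex  "idea"
[3,4] PP  lex  "today"
[3,4] S/(S\PP)  >T
[4,5] S\PP  lex  "chased"
[3,5] S  >  k=4
[5,6] S\S  lex  "cat"
[6,7] PP\S  lex  "the"
[5,7] PP\S  <B  k=6
[3,7] PP  <  k=5
[2,7] S\PP  >  k=3
[0,7] S  >  k=2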